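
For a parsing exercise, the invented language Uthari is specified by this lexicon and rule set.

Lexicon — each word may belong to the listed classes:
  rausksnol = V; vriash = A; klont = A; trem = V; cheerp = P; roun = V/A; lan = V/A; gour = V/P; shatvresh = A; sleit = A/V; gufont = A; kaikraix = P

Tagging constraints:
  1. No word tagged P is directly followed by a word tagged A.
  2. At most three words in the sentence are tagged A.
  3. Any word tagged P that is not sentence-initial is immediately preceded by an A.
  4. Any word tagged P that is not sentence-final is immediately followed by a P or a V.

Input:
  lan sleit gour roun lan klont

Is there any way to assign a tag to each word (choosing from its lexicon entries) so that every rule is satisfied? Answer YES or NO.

Candidates per position — 1:lan {V,A}; 2:sleit {A,V}; 3:gour {V,P}; 4:roun {V,A}; 5:lan {V,A}; 6:klont {A}.
One satisfying assignment: A V V V A A.
Checking: rule 1 satisfied; rule 2 satisfied; rule 3 satisfied; rule 4 satisfied.

YES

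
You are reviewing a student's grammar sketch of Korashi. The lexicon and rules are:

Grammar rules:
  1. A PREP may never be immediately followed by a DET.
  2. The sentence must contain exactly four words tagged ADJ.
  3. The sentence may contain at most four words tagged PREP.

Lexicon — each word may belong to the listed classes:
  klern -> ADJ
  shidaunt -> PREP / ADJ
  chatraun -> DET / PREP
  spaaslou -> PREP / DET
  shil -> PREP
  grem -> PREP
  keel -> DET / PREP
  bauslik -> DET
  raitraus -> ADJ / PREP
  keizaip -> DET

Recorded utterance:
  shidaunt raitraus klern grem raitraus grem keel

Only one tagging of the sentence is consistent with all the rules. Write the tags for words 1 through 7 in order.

Candidates per position — 1:shidaunt {PREP,ADJ}; 2:raitraus {ADJ,PREP}; 3:klern {ADJ}; 4:grem {PREP}; 5:raitraus {ADJ,PREP}; 6:grem {PREP}; 7:keel {DET,PREP}.
If word 1 were PREP, no tagging could satisfy rule 2; so word 1 is ADJ.
If word 2 were PREP, no tagging could satisfy rule 2; so word 2 is ADJ.
If word 5 were PREP, no tagging could satisfy rule 2; so word 5 is ADJ.
If word 7 were DET, no tagging could satisfy rule 1; so word 7 is PREP.
That leaves exactly one tagging: ADJ ADJ ADJ PREP ADJ PREP PREP.
Check: rule 1 ✓; rule 2 ✓; rule 3 ✓.

ADJ ADJ ADJ PREP ADJ PREP PREP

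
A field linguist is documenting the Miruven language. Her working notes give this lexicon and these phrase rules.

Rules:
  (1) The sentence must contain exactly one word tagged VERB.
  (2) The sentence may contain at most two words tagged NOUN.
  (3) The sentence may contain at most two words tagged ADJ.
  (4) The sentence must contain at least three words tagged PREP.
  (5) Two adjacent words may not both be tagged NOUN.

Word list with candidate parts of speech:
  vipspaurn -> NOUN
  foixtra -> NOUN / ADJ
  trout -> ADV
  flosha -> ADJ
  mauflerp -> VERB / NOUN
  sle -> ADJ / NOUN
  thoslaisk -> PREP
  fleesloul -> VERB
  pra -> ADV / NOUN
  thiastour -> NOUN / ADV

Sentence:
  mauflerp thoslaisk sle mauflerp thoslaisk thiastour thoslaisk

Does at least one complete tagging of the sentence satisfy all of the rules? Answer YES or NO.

YES

Candidates per position — 1:mauflerp {VERB,NOUN}; 2:thoslaisk {PREP}; 3:sle {ADJ,NOUN}; 4:mauflerp {VERB,NOUN}; 5:thoslaisk {PREP}; 6:thiastour {NOUN,ADV}; 7:thoslaisk {PREP}.
One satisfying assignment: NOUN PREP NOUN VERB PREP ADV PREP.
Verifying each rule — rule 1 ok; rule 2 ok; rule 3 ok; rule 4 ok; rule 5 ok.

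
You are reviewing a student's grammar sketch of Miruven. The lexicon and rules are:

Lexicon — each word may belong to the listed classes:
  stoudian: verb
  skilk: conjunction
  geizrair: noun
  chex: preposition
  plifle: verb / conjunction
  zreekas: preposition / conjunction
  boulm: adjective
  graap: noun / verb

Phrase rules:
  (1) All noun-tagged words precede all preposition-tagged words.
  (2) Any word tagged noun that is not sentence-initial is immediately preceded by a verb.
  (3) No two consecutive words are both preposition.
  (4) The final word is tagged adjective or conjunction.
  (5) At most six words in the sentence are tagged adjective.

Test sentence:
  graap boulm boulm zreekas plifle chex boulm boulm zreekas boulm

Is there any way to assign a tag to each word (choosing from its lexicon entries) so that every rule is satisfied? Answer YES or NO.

Candidates per position — 1:graap {noun,verb}; 2:boulm {adjective}; 3:boulm {adjective}; 4:zreekas {preposition,conjunction}; 5:plifle {verb,conjunction}; 6:chex {preposition}; 7:boulm {adjective}; 8:boulm {adjective}; 9:zreekas {preposition,conjunction}; 10:boulm {adjective}.
One satisfying assignment: verb adjective adjective conjunction conjunction preposition adjective adjective preposition adjective.
Check: rule 1 ✓; rule 2 ✓; rule 3 ✓; rule 4 ✓; rule 5 ✓.

YES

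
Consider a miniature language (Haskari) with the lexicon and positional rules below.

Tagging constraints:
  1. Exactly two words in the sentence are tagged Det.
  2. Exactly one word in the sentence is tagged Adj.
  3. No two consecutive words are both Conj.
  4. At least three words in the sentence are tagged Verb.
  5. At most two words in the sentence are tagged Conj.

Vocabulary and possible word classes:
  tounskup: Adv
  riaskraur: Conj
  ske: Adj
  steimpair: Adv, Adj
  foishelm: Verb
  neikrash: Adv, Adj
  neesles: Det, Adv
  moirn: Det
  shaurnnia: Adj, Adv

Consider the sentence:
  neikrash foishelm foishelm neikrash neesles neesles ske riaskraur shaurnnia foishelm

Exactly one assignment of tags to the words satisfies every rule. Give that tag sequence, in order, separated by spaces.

Adv Verb Verb Adv Det Det Adj Conj Adv Verb

Candidates per position — 1:neikrash {Adv,Adj}; 2:foishelm {Verb}; 3:foishelm {Verb}; 4:neikrash {Adv,Adj}; 5:neesles {Det,Adv}; 6:neesles {Det,Adv}; 7:ske {Adj}; 8:riaskraur {Conj}; 9:shaurnnia {Adj,Adv}; 10:foishelm {Verb}.
Word 1 cannot be Adj — rule 2 would then fail for every completion. It is Adv.
Word 4 cannot be Adj — rule 2 would then fail for every completion. It is Adv.
Word 5 cannot be Adv — rule 1 would then fail for every completion. It is Det.
Word 6 cannot be Adv — rule 1 would then fail for every completion. It is Det.
Word 9 cannot be Adj — rule 2 would then fail for every completion. It is Adv.
The only consistent sequence is: Adv Verb Verb Adv Det Det Adj Conj Adv Verb.
Check: rule 1 satisfied; rule 2 satisfied; rule 3 satisfied; rule 4 satisfied; rule 5 satisfied.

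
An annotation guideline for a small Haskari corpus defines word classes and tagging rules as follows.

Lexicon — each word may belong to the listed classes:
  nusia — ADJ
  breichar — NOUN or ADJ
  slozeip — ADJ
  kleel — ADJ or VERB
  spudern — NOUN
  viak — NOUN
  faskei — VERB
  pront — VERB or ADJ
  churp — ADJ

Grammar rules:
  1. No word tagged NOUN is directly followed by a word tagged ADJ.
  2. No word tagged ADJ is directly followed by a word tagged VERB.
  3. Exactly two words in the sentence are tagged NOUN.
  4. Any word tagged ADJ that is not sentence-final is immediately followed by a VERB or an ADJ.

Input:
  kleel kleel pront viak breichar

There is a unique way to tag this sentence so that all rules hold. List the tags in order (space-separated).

Candidates per position — 1:kleel {ADJ,VERB}; 2:kleel {ADJ,VERB}; 3:pront {VERB,ADJ}; 4:viak {NOUN}; 5:breichar {NOUN,ADJ}.
If word 3 were ADJ, no tagging could satisfy rule 4; so word 3 is VERB.
If word 5 were ADJ, no tagging could satisfy rule 1; so word 5 is NOUN.
If word 1 were ADJ, no tagging could satisfy rule 2; so word 1 is VERB.
If word 2 were ADJ, no tagging could satisfy rule 2; so word 2 is VERB.
That leaves exactly one tagging: VERB VERB VERB NOUN NOUN.
Checking: rule 1 satisfied; rule 2 satisfied; rule 3 satisfied; rule 4 satisfied.

VERB VERB VERB NOUN NOUN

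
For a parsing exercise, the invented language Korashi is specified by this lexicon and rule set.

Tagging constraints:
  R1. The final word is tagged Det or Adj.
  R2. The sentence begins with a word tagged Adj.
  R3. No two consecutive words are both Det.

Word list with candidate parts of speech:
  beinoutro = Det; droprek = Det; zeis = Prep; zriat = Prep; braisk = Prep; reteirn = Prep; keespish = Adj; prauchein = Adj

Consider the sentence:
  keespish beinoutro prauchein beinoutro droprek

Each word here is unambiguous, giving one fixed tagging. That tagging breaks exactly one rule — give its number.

3

Fixed tagging: Adj Det Adj Det Det.
Checking each rule: R1 ok, R2 ok, R3 fails.
Only rule 3 fails.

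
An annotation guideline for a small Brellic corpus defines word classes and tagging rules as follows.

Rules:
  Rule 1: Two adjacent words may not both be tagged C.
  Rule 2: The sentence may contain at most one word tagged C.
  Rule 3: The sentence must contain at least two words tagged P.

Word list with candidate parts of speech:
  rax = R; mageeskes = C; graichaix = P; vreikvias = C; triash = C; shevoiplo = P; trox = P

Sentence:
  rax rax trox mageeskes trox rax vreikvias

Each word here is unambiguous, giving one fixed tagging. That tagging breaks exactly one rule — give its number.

Fixed tagging: R R P C P R C.
Applying the rules: R1 ok, R2 fails, R3 ok.
Only rule 2 fails.

2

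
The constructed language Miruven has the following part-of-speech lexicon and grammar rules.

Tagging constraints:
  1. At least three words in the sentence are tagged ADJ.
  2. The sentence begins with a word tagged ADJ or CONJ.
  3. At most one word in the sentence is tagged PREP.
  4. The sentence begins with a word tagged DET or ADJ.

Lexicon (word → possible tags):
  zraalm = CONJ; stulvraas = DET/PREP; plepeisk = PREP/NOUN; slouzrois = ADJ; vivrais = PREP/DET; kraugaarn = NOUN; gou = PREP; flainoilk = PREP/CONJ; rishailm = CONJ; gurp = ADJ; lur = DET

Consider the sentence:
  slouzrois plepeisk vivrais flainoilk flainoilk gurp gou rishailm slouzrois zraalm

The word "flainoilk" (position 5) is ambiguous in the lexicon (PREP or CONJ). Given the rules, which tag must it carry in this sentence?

Candidates per position — 1:slouzrois {ADJ}; 2:plepeisk {PREP,NOUN}; 3:vivrais {PREP,DET}; 4:flainoilk {PREP,CONJ}; 5:flainoilk {PREP,CONJ}; 6:gurp {ADJ}; 7:gou {PREP}; 8:rishailm {CONJ}; 9:slouzrois {ADJ}; 10:zraalm {CONJ}.
At position 2, choosing PREP makes rule 3 impossible to satisfy; hence NOUN.
At position 3, choosing PREP makes rule 3 impossible to satisfy; hence DET.
At position 4, choosing PREP makes rule 3 impossible to satisfy; hence CONJ.
At position 5, choosing PREP makes rule 3 impossible to satisfy; hence CONJ.
The only consistent sequence is: ADJ NOUN DET CONJ CONJ ADJ PREP CONJ ADJ CONJ.
Check: rule 1 ok; rule 2 ok; rule 3 ok; rule 4 ok.

CONJ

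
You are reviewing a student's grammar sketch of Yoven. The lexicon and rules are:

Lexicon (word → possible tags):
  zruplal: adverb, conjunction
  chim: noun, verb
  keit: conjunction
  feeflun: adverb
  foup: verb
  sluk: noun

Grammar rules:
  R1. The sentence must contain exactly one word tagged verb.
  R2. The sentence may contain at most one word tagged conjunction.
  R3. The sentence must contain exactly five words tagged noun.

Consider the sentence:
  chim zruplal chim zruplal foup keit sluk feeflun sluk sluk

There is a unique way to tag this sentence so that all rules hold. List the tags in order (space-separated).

noun adverb noun adverb verb conjunction noun adverb noun noun

Candidates per position — 1:chim {noun,verb}; 2:zruplal {adverb,conjunction}; 3:chim {noun,verb}; 4:zruplal {adverb,conjunction}; 5:foup {verb}; 6:keit {conjunction}; 7:sluk {noun}; 8:feeflun {adverb}; 9:sluk {noun}; 10:sluk {noun}.
Position 1: tagging it verb would leave rule 1 unsatisfiable, so it must be noun.
Position 2: tagging it conjunction would leave rule 2 unsatisfiable, so it must be adverb.
Position 3: tagging it verb would leave rule 1 unsatisfiable, so it must be noun.
Position 4: tagging it conjunction would leave rule 2 unsatisfiable, so it must be adverb.
The unique satisfying tagging is: noun adverb noun adverb verb conjunction noun adverb noun noun.
Checking: rule 1 ✓; rule 2 ✓; rule 3 ✓.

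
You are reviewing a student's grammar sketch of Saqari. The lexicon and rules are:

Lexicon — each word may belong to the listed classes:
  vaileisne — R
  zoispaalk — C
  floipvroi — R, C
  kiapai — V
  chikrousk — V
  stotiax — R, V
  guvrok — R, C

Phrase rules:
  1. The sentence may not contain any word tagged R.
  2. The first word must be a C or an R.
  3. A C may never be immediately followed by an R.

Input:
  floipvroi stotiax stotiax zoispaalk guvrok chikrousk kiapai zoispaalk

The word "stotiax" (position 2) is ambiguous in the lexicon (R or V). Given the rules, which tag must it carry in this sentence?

V

Candidates per position — 1:floipvroi {R,C}; 2:stotiax {R,V}; 3:stotiax {R,V}; 4:zoispaalk {C}; 5:guvrok {R,C}; 6:chikrousk {V}; 7:kiapai {V}; 8:zoispaalk {C}.
If word 1 were R, no tagging could satisfy rule 1; so word 1 is C.
If word 2 were R, no tagging could satisfy rule 1; so word 2 is V.
If word 3 were R, no tagging could satisfy rule 1; so word 3 is V.
If word 5 were R, no tagging could satisfy rule 1; so word 5 is C.
The only consistent sequence is: C V V C C V V C.
Verifying each rule — rule 1 ok; rule 2 ok; rule 3 ok.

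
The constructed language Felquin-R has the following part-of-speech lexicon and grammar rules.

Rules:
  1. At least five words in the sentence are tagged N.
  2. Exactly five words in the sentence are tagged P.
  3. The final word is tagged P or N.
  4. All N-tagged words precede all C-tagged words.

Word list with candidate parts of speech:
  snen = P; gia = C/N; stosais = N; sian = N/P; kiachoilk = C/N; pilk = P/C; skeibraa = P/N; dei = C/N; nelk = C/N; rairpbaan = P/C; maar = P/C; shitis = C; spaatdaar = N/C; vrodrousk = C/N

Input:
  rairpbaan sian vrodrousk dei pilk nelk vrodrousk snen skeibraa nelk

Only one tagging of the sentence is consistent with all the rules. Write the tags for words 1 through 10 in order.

P P N N P N N P P N

Candidates per position — 1:rairpbaan {P,C}; 2:sian {N,P}; 3:vrodrousk {C,N}; 4:dei {C,N}; 5:pilk {P,C}; 6:nelk {C,N}; 7:vrodrousk {C,N}; 8:snen {P}; 9:skeibraa {P,N}; 10:nelk {C,N}.
Position 1: C is ruled out by rule 2; that leaves P.
Position 2: N is ruled out by rule 2; that leaves P.
Position 5: C is ruled out by rule 2; that leaves P.
Position 9: N is ruled out by rule 2; that leaves P.
Position 10: C is ruled out by rule 1; that leaves N.
Position 3: C is ruled out by rule 1; that leaves N.
Position 4: C is ruled out by rule 1; that leaves N.
Position 6: C is ruled out by rule 1; that leaves N.
Position 7: C is ruled out by rule 1; that leaves N.
So the tagging must be: P P N N P N N P P N.
Check: rule 1 satisfied; rule 2 satisfied; rule 3 satisfied; rule 4 satisfied.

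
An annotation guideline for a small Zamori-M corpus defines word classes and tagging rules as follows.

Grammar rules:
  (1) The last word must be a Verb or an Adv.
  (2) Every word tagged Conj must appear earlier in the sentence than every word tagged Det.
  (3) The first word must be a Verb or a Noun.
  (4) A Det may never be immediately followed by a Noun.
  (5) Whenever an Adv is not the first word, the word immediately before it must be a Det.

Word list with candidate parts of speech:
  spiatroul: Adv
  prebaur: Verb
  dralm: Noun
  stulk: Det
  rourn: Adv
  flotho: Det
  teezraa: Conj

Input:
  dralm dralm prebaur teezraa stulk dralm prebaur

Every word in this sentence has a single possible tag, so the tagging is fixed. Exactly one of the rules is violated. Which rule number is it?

Fixed tagging: Noun Noun Verb Conj Det Noun Verb.
Applying the rules: R1 ok, R2 ok, R3 ok, R4 fails, R5 ok.
Only rule 4 fails.

4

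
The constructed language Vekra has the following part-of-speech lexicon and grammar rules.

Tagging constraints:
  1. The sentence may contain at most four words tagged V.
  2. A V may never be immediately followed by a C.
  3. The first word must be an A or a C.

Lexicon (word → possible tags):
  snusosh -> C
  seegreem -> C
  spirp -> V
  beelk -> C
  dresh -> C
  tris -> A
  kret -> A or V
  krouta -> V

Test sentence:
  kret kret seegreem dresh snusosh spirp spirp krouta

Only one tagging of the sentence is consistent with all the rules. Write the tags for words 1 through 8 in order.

Candidates per position — 1:kret {A,V}; 2:kret {A,V}; 3:seegreem {C}; 4:dresh {C}; 5:snusosh {C}; 6:spirp {V}; 7:spirp {V}; 8:krouta {V}.
Position 1: V is ruled out by rule 3; that leaves A.
Position 2: V is ruled out by rule 2; that leaves A.
The only consistent sequence is: A A C C C V V V.
Checking: rule 1 holds; rule 2 holds; rule 3 holds.

A A C C C V V V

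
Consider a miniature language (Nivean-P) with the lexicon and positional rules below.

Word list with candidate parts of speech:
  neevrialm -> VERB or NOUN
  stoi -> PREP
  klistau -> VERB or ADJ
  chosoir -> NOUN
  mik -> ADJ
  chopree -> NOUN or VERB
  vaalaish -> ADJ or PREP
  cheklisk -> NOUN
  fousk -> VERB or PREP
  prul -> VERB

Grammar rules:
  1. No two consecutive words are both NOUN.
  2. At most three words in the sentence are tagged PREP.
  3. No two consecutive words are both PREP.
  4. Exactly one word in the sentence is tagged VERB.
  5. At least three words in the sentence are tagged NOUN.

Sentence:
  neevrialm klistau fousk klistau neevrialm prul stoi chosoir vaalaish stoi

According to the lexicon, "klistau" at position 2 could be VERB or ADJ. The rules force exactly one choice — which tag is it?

ADJ

Candidates per position — 1:neevrialm {VERB,NOUN}; 2:klistau {VERB,ADJ}; 3:fousk {VERB,PREP}; 4:klistau {VERB,ADJ}; 5:neevrialm {VERB,NOUN}; 6:prul {VERB}; 7:stoi {PREP}; 8:chosoir {NOUN}; 9:vaalaish {ADJ,PREP}; 10:stoi {PREP}.
If word 1 were VERB, no tagging could satisfy rule 4; so word 1 is NOUN.
If word 2 were VERB, no tagging could satisfy rule 4; so word 2 is ADJ.
If word 3 were VERB, no tagging could satisfy rule 4; so word 3 is PREP.
If word 4 were VERB, no tagging could satisfy rule 4; so word 4 is ADJ.
If word 5 were VERB, no tagging could satisfy rule 4; so word 5 is NOUN.
If word 9 were PREP, no tagging could satisfy rule 2; so word 9 is ADJ.
So the tagging must be: NOUN ADJ PREP ADJ NOUN VERB PREP NOUN ADJ PREP.
Verifying each rule — rule 1 ✓; rule 2 ✓; rule 3 ✓; rule 4 ✓; rule 5 ✓.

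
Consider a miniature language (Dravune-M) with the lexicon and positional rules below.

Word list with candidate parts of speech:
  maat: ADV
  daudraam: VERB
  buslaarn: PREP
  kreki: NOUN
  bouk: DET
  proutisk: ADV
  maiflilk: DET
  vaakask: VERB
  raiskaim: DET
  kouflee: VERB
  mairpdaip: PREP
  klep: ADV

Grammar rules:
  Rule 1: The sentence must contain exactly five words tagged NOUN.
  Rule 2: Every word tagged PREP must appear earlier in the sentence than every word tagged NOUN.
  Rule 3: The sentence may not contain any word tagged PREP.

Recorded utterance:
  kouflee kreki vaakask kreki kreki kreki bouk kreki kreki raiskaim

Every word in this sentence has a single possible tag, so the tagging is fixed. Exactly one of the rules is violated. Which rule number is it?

1

Fixed tagging: VERB NOUN VERB NOUN NOUN NOUN DET NOUN NOUN DET.
Checking each rule: R1 fails, R2 ok, R3 ok.
Only rule 1 fails.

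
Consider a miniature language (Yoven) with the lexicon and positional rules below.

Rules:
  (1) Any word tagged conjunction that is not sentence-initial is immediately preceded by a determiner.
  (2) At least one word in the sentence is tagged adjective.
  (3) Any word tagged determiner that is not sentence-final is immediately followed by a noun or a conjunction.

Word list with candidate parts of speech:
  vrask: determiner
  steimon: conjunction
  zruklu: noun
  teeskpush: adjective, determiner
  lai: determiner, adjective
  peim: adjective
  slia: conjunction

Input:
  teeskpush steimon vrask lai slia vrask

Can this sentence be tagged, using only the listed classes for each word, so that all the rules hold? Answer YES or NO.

Candidates per position — 1:teeskpush {adjective,determiner}; 2:steimon {conjunction}; 3:vrask {determiner}; 4:lai {determiner,adjective}; 5:slia {conjunction}; 6:vrask {determiner}.
Rule 3 cannot be satisfied by any choice of tags from the lexicon.
So there is no consistent tagging.

NO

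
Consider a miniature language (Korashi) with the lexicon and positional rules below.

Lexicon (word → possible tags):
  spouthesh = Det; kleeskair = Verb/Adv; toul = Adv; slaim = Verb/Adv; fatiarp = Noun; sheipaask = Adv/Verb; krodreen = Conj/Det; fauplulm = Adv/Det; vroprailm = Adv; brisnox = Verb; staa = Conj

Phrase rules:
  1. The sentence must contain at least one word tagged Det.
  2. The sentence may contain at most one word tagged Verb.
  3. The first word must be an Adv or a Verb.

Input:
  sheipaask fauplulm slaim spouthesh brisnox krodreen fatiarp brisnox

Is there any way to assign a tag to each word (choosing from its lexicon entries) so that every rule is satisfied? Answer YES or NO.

Candidates per position — 1:sheipaask {Adv,Verb}; 2:fauplulm {Adv,Det}; 3:slaim {Verb,Adv}; 4:spouthesh {Det}; 5:brisnox {Verb}; 6:krodreen {Conj,Det}; 7:fatiarp {Noun}; 8:brisnox {Verb}.
Rule 2 cannot be satisfied by any choice of tags from the lexicon.
So there is no consistent tagging.

NO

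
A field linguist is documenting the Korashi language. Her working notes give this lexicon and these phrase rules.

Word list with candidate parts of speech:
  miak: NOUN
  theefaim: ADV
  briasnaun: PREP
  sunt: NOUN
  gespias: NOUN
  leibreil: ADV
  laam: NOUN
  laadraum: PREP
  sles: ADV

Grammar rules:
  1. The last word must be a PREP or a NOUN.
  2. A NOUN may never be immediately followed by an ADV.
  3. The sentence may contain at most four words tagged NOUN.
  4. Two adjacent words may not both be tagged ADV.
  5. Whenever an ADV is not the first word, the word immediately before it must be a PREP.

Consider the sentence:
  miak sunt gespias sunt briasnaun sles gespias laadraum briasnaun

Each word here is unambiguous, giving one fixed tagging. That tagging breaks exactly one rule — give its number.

3

Fixed tagging: NOUN NOUN NOUN NOUN PREP ADV NOUN PREP PREP.
Checking each rule: R1 ok, R2 ok, R3 fails, R4 ok, R5 ok.
Only rule 3 fails.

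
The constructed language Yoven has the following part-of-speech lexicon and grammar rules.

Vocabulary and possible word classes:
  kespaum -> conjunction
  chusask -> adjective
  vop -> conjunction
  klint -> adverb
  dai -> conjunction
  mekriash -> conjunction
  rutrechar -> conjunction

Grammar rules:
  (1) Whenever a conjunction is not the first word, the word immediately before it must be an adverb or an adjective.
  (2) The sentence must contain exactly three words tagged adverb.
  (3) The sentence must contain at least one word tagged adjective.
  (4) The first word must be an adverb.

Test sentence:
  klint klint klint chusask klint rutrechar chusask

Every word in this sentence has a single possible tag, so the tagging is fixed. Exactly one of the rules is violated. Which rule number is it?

2

Fixed tagging: adverb adverb adverb adjective adverb conjunction adjective.
Rule check: R1 holds, R2 violated, R3 holds, R4 holds.
Only rule 2 fails.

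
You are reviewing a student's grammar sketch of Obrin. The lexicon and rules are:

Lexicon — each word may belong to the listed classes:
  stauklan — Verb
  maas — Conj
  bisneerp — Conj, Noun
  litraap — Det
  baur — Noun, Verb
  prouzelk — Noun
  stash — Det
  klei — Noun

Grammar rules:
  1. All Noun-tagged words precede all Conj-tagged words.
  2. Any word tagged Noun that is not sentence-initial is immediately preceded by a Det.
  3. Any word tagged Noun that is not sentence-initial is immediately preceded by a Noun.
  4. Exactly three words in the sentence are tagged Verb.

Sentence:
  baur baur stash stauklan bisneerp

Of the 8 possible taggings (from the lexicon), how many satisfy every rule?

Candidates per position — 1:baur {Noun,Verb}; 2:baur {Noun,Verb}; 3:stash {Det}; 4:stauklan {Verb}; 5:bisneerp {Conj,Noun}.
There are 8 candidate sequences in total.
The sequences that satisfy every rule: Verb Verb Det Verb Conj.
Count = 1.

1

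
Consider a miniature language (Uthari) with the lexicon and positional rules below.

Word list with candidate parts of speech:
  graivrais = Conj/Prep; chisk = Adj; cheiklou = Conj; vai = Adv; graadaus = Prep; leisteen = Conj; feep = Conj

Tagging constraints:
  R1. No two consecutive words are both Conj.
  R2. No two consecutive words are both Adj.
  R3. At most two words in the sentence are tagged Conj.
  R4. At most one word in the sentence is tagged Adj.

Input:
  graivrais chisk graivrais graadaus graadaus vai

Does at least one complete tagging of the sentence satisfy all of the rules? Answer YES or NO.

YES

Candidates per position — 1:graivrais {Conj,Prep}; 2:chisk {Adj}; 3:graivrais {Conj,Prep}; 4:graadaus {Prep}; 5:graadaus {Prep}; 6:vai {Adv}.
One satisfying assignment: Prep Adj Prep Prep Prep Adv.
Check: rule 1 ok; rule 2 ok; rule 3 ok; rule 4 ok.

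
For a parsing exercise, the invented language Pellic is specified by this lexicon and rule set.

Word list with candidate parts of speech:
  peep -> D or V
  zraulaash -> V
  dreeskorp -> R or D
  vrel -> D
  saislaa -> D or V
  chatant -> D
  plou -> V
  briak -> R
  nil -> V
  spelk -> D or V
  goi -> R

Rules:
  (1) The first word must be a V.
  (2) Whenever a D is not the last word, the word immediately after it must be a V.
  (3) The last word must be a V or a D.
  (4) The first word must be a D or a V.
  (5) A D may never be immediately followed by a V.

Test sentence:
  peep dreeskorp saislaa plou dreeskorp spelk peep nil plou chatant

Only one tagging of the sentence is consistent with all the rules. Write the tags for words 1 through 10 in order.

Candidates per position — 1:peep {D,V}; 2:dreeskorp {R,D}; 3:saislaa {D,V}; 4:plou {V}; 5:dreeskorp {R,D}; 6:spelk {D,V}; 7:peep {D,V}; 8:nil {V}; 9:plou {V}; 10:chatant {D}.
Word 1 cannot be D — rule 1 would then fail for every completion. It is V.
Word 2 cannot be D — rule 5 would then fail for every completion. It is R.
Word 3 cannot be D — rule 5 would then fail for every completion. It is V.
Word 5 cannot be D — rule 5 would then fail for every completion. It is R.
Word 6 cannot be D — rule 5 would then fail for every completion. It is V.
Word 7 cannot be D — rule 5 would then fail for every completion. It is V.
The unique satisfying tagging is: V R V V R V V V V D.
Check: rule 1 holds; rule 2 holds; rule 3 holds; rule 4 holds; rule 5 holds.

V R V V R V V V V D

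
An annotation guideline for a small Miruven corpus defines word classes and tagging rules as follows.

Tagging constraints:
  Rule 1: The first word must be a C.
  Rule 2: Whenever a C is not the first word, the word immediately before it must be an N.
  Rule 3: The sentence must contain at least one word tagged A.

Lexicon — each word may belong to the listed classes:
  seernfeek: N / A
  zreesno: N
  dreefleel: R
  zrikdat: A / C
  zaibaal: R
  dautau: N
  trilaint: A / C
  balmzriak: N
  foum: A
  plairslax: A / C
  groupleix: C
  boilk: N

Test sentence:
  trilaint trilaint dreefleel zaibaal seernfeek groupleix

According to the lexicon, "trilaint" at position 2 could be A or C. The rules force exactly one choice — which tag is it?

Candidates per position — 1:trilaint {A,C}; 2:trilaint {A,C}; 3:dreefleel {R}; 4:zaibaal {R}; 5:seernfeek {N,A}; 6:groupleix {C}.
Position 1: A is ruled out by rule 1; that leaves C.
Position 2: C is ruled out by rule 2; that leaves A.
Position 5: A is ruled out by rule 2; that leaves N.
That leaves exactly one tagging: C A R R N C.
Check: rule 1 satisfied; rule 2 satisfied; rule 3 satisfied.

A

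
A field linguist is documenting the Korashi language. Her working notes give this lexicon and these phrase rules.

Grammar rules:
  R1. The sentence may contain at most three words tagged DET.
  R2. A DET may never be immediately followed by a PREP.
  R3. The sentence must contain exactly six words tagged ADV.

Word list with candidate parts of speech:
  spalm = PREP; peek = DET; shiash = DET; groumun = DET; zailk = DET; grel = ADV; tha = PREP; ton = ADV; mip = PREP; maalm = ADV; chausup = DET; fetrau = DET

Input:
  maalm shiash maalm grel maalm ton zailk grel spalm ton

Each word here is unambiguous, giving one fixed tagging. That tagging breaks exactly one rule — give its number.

Fixed tagging: ADV DET ADV ADV ADV ADV DET ADV PREP ADV.
Rule check: R1 holds, R2 holds, R3 violated.
Only rule 3 fails.

3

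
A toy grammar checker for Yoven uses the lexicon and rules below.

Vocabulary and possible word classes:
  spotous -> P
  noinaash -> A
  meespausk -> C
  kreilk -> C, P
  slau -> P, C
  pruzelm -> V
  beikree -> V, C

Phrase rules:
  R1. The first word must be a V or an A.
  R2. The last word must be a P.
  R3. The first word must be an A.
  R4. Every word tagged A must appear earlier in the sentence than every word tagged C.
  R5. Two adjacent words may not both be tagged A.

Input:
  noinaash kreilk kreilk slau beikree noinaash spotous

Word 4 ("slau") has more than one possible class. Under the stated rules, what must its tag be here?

Candidates per position — 1:noinaash {A}; 2:kreilk {C,P}; 3:kreilk {C,P}; 4:slau {P,C}; 5:beikree {V,C}; 6:noinaash {A}; 7:spotous {P}.
At position 2, choosing C makes rule 4 impossible to satisfy; hence P.
At position 3, choosing C makes rule 4 impossible to satisfy; hence P.
At position 4, choosing C makes rule 4 impossible to satisfy; hence P.
At position 5, choosing C makes rule 4 impossible to satisfy; hence V.
That leaves exactly one tagging: A P P P V A P.
Verifying each rule — rule 1 holds; rule 2 holds; rule 3 holds; rule 4 holds; rule 5 holds.

P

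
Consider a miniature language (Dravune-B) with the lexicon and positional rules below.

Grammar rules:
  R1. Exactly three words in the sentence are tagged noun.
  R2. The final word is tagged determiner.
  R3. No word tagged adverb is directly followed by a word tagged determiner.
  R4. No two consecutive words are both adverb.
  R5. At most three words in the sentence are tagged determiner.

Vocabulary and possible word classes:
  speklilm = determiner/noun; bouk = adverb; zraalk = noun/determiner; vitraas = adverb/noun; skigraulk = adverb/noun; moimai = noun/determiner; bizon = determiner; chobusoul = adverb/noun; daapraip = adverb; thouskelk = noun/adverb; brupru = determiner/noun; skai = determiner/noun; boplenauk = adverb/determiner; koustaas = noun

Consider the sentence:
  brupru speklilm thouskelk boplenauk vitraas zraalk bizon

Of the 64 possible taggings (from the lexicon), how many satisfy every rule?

Candidates per position — 1:brupru {determiner,noun}; 2:speklilm {determiner,noun}; 3:thouskelk {noun,adverb}; 4:boplenauk {adverb,determiner}; 5:vitraas {adverb,noun}; 6:zraalk {noun,determiner}; 7:bizon {determiner}.
There are 64 candidate sequences in total.
The sequences that satisfy every rule: determiner determiner noun adverb noun noun determiner; determiner noun noun adverb noun determiner determiner; determiner noun noun determiner adverb noun determiner; noun determiner noun adverb noun determiner determiner; noun determiner noun determiner adverb noun determiner.
Count = 5.

5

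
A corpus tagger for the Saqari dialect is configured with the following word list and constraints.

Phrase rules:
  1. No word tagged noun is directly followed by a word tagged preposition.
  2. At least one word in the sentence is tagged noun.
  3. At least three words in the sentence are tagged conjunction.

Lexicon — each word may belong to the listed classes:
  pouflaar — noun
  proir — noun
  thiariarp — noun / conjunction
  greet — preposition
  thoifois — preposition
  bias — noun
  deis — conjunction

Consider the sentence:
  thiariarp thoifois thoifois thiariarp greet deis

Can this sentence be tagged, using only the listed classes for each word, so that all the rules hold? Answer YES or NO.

Candidates per position — 1:thiariarp {noun,conjunction}; 2:thoifois {preposition}; 3:thoifois {preposition}; 4:thiariarp {noun,conjunction}; 5:greet {preposition}; 6:deis {conjunction}.
Every candidate sequence violates at least one rule; no consistent tagging exists.

NO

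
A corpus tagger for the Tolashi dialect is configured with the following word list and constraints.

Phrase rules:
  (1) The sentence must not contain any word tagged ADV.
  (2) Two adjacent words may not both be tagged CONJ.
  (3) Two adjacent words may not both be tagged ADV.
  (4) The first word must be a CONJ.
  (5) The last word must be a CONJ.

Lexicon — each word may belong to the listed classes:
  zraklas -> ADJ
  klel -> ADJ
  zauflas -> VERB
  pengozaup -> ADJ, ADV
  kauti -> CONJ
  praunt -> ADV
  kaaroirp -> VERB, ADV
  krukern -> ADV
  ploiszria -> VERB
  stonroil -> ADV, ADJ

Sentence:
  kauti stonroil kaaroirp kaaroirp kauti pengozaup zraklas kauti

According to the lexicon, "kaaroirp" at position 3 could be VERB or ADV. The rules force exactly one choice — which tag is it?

Candidates per position — 1:kauti {CONJ}; 2:stonroil {ADV,ADJ}; 3:kaaroirp {VERB,ADV}; 4:kaaroirp {VERB,ADV}; 5:kauti {CONJ}; 6:pengozaup {ADJ,ADV}; 7:zraklas {ADJ}; 8:kauti {CONJ}.
Position 2: ADV is ruled out by rule 1; that leaves ADJ.
Position 3: ADV is ruled out by rule 1; that leaves VERB.
Position 4: ADV is ruled out by rule 1; that leaves VERB.
Position 6: ADV is ruled out by rule 1; that leaves ADJ.
The only consistent sequence is: CONJ ADJ VERB VERB CONJ ADJ ADJ CONJ.
Check: rule 1 ok; rule 2 ok; rule 3 ok; rule 4 ok; rule 5 ok.

VERB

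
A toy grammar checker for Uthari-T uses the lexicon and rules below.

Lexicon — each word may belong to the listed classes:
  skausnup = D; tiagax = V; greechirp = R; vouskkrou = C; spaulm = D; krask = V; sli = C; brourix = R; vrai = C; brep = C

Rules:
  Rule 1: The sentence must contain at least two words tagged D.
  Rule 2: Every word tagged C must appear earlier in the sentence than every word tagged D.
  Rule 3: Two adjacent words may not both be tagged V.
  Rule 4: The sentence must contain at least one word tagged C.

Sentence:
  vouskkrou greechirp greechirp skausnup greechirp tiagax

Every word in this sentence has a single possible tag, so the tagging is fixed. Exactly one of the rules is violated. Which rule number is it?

1

Fixed tagging: C R R D R V.
Checking each rule: R1 ✗, R2 ✓, R3 ✓, R4 ✓.
Only rule 1 fails.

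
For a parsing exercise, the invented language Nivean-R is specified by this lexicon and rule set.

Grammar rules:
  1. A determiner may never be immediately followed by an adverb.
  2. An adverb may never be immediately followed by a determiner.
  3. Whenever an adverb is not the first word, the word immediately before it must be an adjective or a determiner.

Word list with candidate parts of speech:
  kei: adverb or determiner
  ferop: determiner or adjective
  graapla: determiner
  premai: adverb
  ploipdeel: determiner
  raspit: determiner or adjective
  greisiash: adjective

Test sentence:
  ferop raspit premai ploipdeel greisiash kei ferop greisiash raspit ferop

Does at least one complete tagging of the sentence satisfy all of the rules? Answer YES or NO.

Candidates per position — 1:ferop {determiner,adjective}; 2:raspit {determiner,adjective}; 3:premai {adverb}; 4:ploipdeel {determiner}; 5:greisiash {adjective}; 6:kei {adverb,determiner}; 7:ferop {determiner,adjective}; 8:greisiash {adjective}; 9:raspit {determiner,adjective}; 10:ferop {determiner,adjective}.
Rule 2 cannot be satisfied by any choice of tags from the lexicon.
So there is no consistent tagging.

NO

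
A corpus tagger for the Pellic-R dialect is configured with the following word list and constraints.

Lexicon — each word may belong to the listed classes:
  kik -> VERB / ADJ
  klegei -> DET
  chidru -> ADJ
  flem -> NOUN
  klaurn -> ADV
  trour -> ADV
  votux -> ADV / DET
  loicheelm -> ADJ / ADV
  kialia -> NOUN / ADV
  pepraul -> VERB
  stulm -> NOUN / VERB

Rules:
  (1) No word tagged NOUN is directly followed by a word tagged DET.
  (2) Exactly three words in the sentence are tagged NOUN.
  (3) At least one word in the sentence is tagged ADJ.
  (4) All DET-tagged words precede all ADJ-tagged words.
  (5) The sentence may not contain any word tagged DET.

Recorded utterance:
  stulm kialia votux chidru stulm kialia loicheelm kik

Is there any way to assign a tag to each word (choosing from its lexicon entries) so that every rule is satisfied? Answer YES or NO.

YES

Candidates per position — 1:stulm {NOUN,VERB}; 2:kialia {NOUN,ADV}; 3:votux {ADV,DET}; 4:chidru {ADJ}; 5:stulm {NOUN,VERB}; 6:kialia {NOUN,ADV}; 7:loicheelm {ADJ,ADV}; 8:kik {VERB,ADJ}.
One satisfying assignment: NOUN NOUN ADV ADJ VERB NOUN ADJ VERB.
Checking: rule 1 satisfied; rule 2 satisfied; rule 3 satisfied; rule 4 satisfied; rule 5 satisfied.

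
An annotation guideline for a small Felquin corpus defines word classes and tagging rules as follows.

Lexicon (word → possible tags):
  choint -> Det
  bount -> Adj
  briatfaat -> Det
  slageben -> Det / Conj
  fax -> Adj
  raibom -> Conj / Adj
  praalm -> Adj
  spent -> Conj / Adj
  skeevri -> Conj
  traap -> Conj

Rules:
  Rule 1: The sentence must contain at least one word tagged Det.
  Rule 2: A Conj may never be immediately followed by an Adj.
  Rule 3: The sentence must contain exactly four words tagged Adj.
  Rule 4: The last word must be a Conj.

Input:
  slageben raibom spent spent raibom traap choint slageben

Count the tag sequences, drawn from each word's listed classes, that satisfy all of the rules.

Candidates per position — 1:slageben {Det,Conj}; 2:raibom {Conj,Adj}; 3:spent {Conj,Adj}; 4:spent {Conj,Adj}; 5:raibom {Conj,Adj}; 6:traap {Conj}; 7:choint {Det}; 8:slageben {Det,Conj}.
There are 64 candidate sequences in total.
The sequences that satisfy every rule: Det Adj Adj Adj Adj Conj Det Conj.
Count = 1.

1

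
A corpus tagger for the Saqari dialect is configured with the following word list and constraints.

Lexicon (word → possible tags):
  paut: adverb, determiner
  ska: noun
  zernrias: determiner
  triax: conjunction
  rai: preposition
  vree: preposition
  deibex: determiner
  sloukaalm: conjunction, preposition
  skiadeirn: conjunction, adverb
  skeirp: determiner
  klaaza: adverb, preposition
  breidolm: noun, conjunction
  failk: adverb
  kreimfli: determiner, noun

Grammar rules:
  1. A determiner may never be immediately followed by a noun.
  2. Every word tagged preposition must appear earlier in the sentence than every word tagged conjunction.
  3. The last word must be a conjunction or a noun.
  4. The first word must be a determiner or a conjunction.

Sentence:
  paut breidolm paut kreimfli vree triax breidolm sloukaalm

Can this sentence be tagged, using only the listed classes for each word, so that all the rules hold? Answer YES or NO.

NO

Candidates per position — 1:paut {adverb,determiner}; 2:breidolm {noun,conjunction}; 3:paut {adverb,determiner}; 4:kreimfli {determiner,noun}; 5:vree {preposition}; 6:triax {conjunction}; 7:breidolm {noun,conjunction}; 8:sloukaalm {conjunction,preposition}.
Every candidate sequence violates at least one rule; no consistent tagging exists.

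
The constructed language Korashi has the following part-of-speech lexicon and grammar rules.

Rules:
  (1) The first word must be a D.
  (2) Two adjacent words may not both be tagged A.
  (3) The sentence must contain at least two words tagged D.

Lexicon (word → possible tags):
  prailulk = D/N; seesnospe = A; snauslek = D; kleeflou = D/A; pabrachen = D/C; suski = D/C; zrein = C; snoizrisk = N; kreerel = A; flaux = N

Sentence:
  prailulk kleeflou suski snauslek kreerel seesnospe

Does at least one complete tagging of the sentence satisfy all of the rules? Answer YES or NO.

NO

Candidates per position — 1:prailulk {D,N}; 2:kleeflou {D,A}; 3:suski {D,C}; 4:snauslek {D}; 5:kreerel {A}; 6:seesnospe {A}.
Rule 2 cannot be satisfied by any choice of tags from the lexicon.
So there is no consistent tagging.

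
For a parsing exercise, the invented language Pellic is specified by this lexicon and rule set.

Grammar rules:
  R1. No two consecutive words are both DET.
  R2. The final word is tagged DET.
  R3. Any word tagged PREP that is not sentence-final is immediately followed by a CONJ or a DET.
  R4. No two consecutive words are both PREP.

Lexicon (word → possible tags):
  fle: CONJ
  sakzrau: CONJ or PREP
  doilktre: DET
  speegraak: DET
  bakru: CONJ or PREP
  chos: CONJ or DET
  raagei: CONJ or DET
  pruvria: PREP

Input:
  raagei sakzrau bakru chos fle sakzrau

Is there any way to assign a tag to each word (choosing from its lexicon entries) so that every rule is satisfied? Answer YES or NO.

Candidates per position — 1:raagei {CONJ,DET}; 2:sakzrau {CONJ,PREP}; 3:bakru {CONJ,PREP}; 4:chos {CONJ,DET}; 5:fle {CONJ}; 6:sakzrau {CONJ,PREP}.
Rule 2 cannot be satisfied by any choice of tags from the lexicon.
So there is no consistent tagging.

NO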